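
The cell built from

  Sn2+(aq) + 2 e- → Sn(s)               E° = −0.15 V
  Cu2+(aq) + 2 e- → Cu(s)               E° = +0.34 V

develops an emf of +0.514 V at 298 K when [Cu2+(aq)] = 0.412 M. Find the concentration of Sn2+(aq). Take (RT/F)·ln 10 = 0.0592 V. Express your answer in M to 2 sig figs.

0.064 M

Cu²⁺/Cu is the cathode (higher E°); E°cell = +0.34 − (−0.15) = +0.49 V with n = 2.
Rearranging E = E° − (0.0592/n)·log Q gives log Q = 2(+0.49 − (+0.514))/0.0592 = −0.811.
Balancing electrons gives Cu2+(aq) + Sn(s) → Cu(s) + Sn2+(aq); thus Q = [Sn2+(aq)] / [Cu2+(aq)].
Isolating [Sn2+(aq)] in Q = 10^{−0.811} yields log [Sn2+(aq)] = −1.196, i.e. 0.064 M.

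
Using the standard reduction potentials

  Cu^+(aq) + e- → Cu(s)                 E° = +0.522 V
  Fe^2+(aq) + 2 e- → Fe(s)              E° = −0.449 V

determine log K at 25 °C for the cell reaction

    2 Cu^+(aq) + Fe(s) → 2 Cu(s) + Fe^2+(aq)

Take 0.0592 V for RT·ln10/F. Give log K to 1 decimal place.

The Cu⁺/Cu couple is reduced (cathode); E°cell = +0.522 − (−0.449) = +0.971 V with n = 2.
At equilibrium E = 0, so log K = nE°cell / 0.0592 = (2)(+0.971) / 0.0592 = 32.8.

log K = 32.8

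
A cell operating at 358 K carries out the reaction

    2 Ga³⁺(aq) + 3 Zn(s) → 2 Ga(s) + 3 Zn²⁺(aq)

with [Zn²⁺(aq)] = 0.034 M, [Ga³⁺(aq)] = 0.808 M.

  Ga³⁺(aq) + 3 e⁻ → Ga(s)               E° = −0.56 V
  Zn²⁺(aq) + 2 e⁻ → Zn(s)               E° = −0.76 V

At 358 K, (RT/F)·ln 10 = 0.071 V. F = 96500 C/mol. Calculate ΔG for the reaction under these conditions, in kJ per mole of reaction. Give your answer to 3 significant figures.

The standard cell potential is −0.56 − (−0.76) = +0.20 V, with n = 6 electrons in the balanced equation.
Here Q = [Zn²⁺(aq)]^3 / [Ga³⁺(aq)]^2 = 6.02×10^−5 (log Q = −4.220), giving E = +0.20 − (0.071/6)·(−4.220) = +0.2499 V.
Finally ΔG = −nFE = −(6)(96500 C/mol)(+0.2499 V) = −145 kJ/mol.

−145 kJ/mol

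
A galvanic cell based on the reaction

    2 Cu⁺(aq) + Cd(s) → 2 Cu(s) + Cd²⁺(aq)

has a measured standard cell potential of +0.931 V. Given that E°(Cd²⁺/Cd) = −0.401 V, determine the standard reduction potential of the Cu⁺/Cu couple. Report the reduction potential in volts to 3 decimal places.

In the reaction as written the Cu⁺/Cu couple is reduced (cathode) and Cd²⁺/Cd is oxidized (anode), so E°cell = E°(Cu⁺/Cu) − E°(Cd²⁺/Cd).
E°(Cu⁺/Cu) = E°cell + E°(anode) = +0.931 + (−0.401) = +0.530 V.

+0.530 V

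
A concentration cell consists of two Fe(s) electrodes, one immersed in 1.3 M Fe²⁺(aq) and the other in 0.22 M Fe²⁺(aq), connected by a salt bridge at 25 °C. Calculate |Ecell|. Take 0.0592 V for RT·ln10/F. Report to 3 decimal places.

0.023 V

For a concentration cell E°cell = 0, since both electrodes use the same couple.
The compartment with the higher Fe²⁺(aq) concentration (1.3 M) acts as the cathode; ions are reduced there and produced at the dilute (0.22 M) anode.
With n = 2, Ecell = −(0.0592/2)·log([dilute]/[conc]) = −(0.0592/2)·log(0.22/1.3) = +0.023 V.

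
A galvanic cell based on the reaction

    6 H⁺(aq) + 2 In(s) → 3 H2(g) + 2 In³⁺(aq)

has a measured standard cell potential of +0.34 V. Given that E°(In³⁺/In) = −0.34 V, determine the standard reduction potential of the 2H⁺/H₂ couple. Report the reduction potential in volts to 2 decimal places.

In the reaction as written the 2H⁺/H₂ couple is reduced (cathode) and In³⁺/In is oxidized (anode), so E°cell = E°(2H⁺/H₂) − E°(In³⁺/In).
E°(2H⁺/H₂) = E°cell + E°(anode) = +0.34 + (−0.34) = +0.00 V.

+0.00 V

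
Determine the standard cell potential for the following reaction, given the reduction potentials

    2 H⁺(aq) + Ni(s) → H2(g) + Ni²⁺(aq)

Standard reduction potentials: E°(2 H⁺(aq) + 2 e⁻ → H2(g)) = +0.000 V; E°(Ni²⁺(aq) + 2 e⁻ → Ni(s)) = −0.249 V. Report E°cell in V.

+0.249 V

H⁺(aq) gains electrons, so the 2H⁺/H₂ couple is the cathode; the Ni²⁺/Ni couple is the anode.
E°cell = E°(cathode) − E°(anode) = +0.000 − (−0.249) = +0.249 V.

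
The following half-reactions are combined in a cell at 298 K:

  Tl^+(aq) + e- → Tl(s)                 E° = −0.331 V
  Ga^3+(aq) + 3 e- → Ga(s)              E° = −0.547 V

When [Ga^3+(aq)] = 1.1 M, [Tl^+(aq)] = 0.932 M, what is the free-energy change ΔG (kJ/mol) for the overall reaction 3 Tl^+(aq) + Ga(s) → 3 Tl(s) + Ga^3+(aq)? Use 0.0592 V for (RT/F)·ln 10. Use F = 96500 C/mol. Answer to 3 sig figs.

−61.8 kJ/mol

The standard cell potential is −0.331 − (−0.547) = +0.216 V, with n = 3 electrons in the balanced equation.
Q = [Ga^3+(aq)] / [Tl^+(aq)]^3 = 1.36, so log Q = 0.133 and E = +0.216 − (0.0592/3)(0.133) = +0.2134 V.
ΔG = −nFE = −(3)(96500)(+0.2134) J/mol = −61.8 kJ/mol.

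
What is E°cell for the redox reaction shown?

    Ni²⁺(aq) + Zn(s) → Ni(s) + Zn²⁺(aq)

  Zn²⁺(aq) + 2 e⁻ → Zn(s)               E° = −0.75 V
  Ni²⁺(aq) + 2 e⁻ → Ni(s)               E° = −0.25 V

+0.50 V

In the reaction as written, Ni²⁺(aq) is reduced (cathode) and Zn²⁺(aq) is produced by oxidation at the anode.
E°cell = E°(cathode) − E°(anode) = −0.25 − (−0.75) = +0.50 V.
The positive value indicates the reaction is spontaneous as written.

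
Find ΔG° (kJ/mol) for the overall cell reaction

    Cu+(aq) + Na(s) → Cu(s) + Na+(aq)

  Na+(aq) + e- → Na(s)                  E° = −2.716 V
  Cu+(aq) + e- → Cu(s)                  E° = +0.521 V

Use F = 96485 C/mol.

In the reaction as written Cu+(aq) is reduced, so the Cu⁺/Cu couple is the cathode and Na⁺/Na is the anode.
E°cell = +0.521 − (−2.716) = +3.237 V; balancing electrons gives n = 1.
ΔG° = −nFE°cell = −(1)(96485)(+3.237) J/mol = −312 kJ/mol.

−312 kJ/mol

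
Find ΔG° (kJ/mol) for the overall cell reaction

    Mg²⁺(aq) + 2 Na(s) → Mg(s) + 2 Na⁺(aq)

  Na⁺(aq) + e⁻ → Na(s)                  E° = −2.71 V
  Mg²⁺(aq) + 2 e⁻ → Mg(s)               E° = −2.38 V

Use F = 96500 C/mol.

In the reaction as written Mg²⁺(aq) is reduced, so the Mg²⁺/Mg couple is the cathode and Na⁺/Na is the anode.
E°cell = −2.38 − (−2.71) = +0.33 V; balancing electrons gives n = 2.
ΔG° = −nFE°cell = −(2)(96500)(+0.33) J/mol = −63.7 kJ/mol.

−63.7 kJ/mol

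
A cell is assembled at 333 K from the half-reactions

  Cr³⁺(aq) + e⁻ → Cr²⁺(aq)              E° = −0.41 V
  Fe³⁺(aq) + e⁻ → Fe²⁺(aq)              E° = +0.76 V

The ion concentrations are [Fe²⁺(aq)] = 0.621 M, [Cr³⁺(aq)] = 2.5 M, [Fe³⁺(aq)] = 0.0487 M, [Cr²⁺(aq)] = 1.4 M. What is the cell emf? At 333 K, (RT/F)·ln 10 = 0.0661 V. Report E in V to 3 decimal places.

Since E°(Fe³⁺/Fe²⁺) > E°(Cr³⁺/Cr²⁺), Fe³⁺/Fe²⁺ serves as the cathode.
The standard potential is +0.76 − (−0.41) = +1.17 V and the balanced reaction transfers n = 1 electron.
Balancing gives Fe³⁺(aq) + Cr²⁺(aq) → Fe²⁺(aq) + Cr³⁺(aq); hence Q = ([Fe²⁺(aq)]·[Cr³⁺(aq)]) / ([Fe³⁺(aq)]·[Cr²⁺(aq)]) = 22.8 (log Q = 1.357).
Applying E = E° − (RT ln10/nF)·log Q gives +1.17 − (0.0661/1)(1.357) = +1.080 V.

+1.080 V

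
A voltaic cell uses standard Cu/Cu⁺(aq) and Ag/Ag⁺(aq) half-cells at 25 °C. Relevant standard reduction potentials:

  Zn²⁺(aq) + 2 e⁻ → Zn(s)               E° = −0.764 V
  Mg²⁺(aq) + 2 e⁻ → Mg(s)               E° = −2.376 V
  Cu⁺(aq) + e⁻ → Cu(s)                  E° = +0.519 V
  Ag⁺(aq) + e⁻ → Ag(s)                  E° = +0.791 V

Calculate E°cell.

The Ag⁺/Ag couple has the higher E°, so Ag ion is reduced (cathode) and Cu is oxidized (anode).
E°cell = E°(cathode) − E°(anode) = +0.791 − (+0.519) = +0.272 V.

+0.272 V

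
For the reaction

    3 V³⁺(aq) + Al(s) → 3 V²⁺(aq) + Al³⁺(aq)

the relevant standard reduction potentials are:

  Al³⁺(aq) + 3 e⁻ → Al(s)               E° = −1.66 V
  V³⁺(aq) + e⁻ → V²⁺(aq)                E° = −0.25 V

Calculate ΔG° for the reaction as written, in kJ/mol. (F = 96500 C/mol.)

−408 kJ/mol

In the reaction as written V³⁺(aq) is reduced, so the V³⁺/V²⁺ couple is the cathode and Al³⁺/Al is the anode.
E°cell = −0.25 − (−1.66) = +1.41 V; balancing electrons gives n = 3.
ΔG° = −nFE°cell = −(3)(96500)(+1.41) J/mol = −408 kJ/mol.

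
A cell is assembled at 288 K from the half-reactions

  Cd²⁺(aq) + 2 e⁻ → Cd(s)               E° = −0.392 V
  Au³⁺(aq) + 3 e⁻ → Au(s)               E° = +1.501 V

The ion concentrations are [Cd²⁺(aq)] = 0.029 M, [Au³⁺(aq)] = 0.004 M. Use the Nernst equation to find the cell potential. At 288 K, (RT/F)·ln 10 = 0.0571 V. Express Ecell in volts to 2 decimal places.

Since E°(Au³⁺/Au) > E°(Cd²⁺/Cd), Au³⁺/Au serves as the cathode.
E°cell = E°cat − E°an = +1.501 − (−0.392) = +1.893 V; n = 6.
The balanced reaction is 2 Au³⁺(aq) + 3 Cd(s) → 2 Au(s) + 3 Cd²⁺(aq), so Q = [Cd²⁺(aq)]^3 / [Au³⁺(aq)]^2 = 1.52 and log Q = 0.183.
By the Nernst equation, E = +1.893 − (0.0571/6)·(0.183) = +1.89 V.

+1.89 V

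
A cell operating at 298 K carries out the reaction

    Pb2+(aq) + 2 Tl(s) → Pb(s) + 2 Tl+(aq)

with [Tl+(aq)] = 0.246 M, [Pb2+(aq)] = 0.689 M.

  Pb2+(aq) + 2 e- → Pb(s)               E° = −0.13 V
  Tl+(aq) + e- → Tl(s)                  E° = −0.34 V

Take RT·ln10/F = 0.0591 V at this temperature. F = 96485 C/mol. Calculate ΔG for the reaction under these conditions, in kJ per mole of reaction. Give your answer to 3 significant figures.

The standard cell potential is −0.13 − (−0.34) = +0.21 V, with n = 2 electrons in the balanced equation.
Here Q = [Tl+(aq)]^2 / [Pb2+(aq)] = 0.0878 (log Q = −1.056), giving E = +0.21 − (0.0591/2)·(−1.056) = +0.2412 V.
ΔG = −nFE = −(2)(96485)(+0.2412) J/mol = −46.5 kJ/mol.

−46.5 kJ/mol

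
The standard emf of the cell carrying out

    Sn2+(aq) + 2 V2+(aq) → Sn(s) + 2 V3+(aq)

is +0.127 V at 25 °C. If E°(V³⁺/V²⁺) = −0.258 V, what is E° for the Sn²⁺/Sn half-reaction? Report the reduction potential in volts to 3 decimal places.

−0.131 V

In the reaction as written the Sn²⁺/Sn couple is reduced (cathode) and V³⁺/V²⁺ is oxidized (anode), so E°cell = E°(Sn²⁺/Sn) − E°(V³⁺/V²⁺).
E°(Sn²⁺/Sn) = E°cell + E°(anode) = +0.127 + (−0.258) = −0.131 V.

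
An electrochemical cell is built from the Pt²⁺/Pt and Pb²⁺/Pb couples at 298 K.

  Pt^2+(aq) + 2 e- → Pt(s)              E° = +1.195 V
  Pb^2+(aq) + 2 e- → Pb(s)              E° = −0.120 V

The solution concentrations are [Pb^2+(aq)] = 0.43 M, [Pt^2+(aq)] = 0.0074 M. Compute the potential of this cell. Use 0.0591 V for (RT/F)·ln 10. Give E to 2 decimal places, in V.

+1.26 V

Since E°(Pt²⁺/Pt) > E°(Pb²⁺/Pb), Pt²⁺/Pt serves as the cathode.
The standard potential is +1.195 − (−0.120) = +1.315 V and the balanced reaction transfers n = 2 electrons.
The balanced reaction is Pt^2+(aq) + Pb(s) → Pt(s) + Pb^2+(aq), so Q = [Pb^2+(aq)] / [Pt^2+(aq)] = 58.1 and log Q = 1.764.
Applying E = E° − (RT ln10/nF)·log Q gives +1.315 − (0.0591/2)(1.764) = +1.26 V.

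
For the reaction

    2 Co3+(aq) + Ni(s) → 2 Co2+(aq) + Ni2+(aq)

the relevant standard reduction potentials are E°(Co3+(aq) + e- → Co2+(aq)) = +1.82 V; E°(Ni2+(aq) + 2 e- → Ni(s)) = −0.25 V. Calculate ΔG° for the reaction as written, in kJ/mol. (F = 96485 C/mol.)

−399 kJ/mol

In the reaction as written Co3+(aq) is reduced, so the Co³⁺/Co²⁺ couple is the cathode and Ni²⁺/Ni is the anode.
E°cell = +1.82 − (−0.25) = +2.07 V; balancing electrons gives n = 2.
ΔG° = −nFE°cell = −(2)(96485)(+2.07) J/mol = −399 kJ/mol.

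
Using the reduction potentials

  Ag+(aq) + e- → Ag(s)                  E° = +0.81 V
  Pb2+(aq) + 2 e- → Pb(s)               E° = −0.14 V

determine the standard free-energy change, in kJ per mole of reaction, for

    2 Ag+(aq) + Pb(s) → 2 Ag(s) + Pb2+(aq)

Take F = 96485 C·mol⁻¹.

In the reaction as written Ag+(aq) is reduced, so the Ag⁺/Ag couple is the cathode and Pb²⁺/Pb is the anode.
E°cell = +0.81 − (−0.14) = +0.95 V; balancing electrons gives n = 2.
ΔG° = −nFE°cell = −(2)(96485)(+0.95) J/mol = −183 kJ/mol.

−183 kJ/mol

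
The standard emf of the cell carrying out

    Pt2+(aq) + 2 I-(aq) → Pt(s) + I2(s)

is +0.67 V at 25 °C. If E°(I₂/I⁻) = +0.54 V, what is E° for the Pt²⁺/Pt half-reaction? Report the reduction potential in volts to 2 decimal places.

In the reaction as written the Pt²⁺/Pt couple is reduced (cathode) and I₂/I⁻ is oxidized (anode), so E°cell = E°(Pt²⁺/Pt) − E°(I₂/I⁻).
E°(Pt²⁺/Pt) = E°cell + E°(anode) = +0.67 + (+0.54) = +1.21 V.

+1.21 V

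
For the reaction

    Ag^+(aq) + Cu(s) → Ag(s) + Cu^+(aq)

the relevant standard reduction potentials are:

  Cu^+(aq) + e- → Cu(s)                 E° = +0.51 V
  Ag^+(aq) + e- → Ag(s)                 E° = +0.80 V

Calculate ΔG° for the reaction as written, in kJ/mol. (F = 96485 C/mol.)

−28.0 kJ/mol

In the reaction as written Ag^+(aq) is reduced, so the Ag⁺/Ag couple is the cathode and Cu⁺/Cu is the anode.
E°cell = +0.80 − (+0.51) = +0.29 V; balancing electrons gives n = 1.
ΔG° = −nFE°cell = −(1)(96485)(+0.29) J/mol = −28.0 kJ/mol.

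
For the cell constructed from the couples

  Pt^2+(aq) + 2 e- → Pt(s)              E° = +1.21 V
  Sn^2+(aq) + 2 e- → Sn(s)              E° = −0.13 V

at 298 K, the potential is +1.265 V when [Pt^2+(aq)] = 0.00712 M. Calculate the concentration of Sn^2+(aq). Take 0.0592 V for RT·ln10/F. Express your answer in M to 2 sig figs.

2.4 M

With Pt²⁺/Pt at the cathode and Sn²⁺/Sn at the anode, E°cell = +1.21 − (−0.13) = +1.34 V (n = 2).
Rearranging E = E° − (0.0592/n)·log Q gives log Q = 2(+1.34 − (+1.265))/0.0592 = 2.534.
The balanced reaction is Pt^2+(aq) + Sn(s) → Pt(s) + Sn^2+(aq), so Q = [Sn^2+(aq)] / [Pt^2+(aq)].
Substituting the known concentrations and solving, log [Sn^2+(aq)] = 0.386 and [Sn^2+(aq)] = 2.4 M.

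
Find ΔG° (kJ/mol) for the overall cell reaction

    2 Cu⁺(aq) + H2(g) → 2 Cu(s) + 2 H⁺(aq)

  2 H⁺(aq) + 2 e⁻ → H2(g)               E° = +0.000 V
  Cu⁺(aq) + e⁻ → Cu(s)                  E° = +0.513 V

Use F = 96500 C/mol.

In the reaction as written Cu⁺(aq) is reduced, so the Cu⁺/Cu couple is the cathode and 2H⁺/H₂ is the anode.
E°cell = +0.513 − (+0.000) = +0.513 V; balancing electrons gives n = 2.
ΔG° = −nFE°cell = −(2)(96500)(+0.513) J/mol = −99.0 kJ/mol.

−99.0 kJ/mol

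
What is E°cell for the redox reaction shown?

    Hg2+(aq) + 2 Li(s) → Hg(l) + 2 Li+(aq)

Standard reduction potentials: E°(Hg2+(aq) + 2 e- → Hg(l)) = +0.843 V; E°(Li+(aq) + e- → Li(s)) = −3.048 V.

In the reaction as written, Hg2+(aq) is reduced (cathode) and Li+(aq) is produced by oxidation at the anode.
E°cell = E°(cathode) − E°(anode) = +0.843 − (−3.048) = +3.891 V.
The positive value indicates the reaction is spontaneous as written.

+3.891 V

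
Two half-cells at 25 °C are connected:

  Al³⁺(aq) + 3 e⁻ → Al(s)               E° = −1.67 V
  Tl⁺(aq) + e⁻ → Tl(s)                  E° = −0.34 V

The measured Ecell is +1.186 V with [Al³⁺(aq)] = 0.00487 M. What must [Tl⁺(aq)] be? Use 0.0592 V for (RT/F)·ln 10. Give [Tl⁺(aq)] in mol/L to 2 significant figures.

0.00063 M

The Tl⁺/Tl couple has the larger reduction potential, so it is the cathode: E°cell = −0.34 − (−1.67) = +1.33 V and n = 3.
Rearranging E = E° − (0.0592/n)·log Q gives log Q = 3(+1.33 − (+1.186))/0.0592 = 7.297.
For 3 Tl⁺(aq) + Al(s) → 3 Tl(s) + Al³⁺(aq), the reaction quotient is Q = [Al³⁺(aq)] / [Tl⁺(aq)]^3.
Isolating [Tl⁺(aq)] in Q = 10^{7.297} yields log [Tl⁺(aq)] = −3.203, i.e. 0.00063 M.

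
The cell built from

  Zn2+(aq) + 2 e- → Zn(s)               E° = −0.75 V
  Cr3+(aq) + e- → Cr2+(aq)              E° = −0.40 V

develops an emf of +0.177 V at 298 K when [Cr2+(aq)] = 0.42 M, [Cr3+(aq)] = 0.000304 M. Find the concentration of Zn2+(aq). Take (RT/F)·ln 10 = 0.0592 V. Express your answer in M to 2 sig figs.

0.37 M

With Cr³⁺/Cr²⁺ at the cathode and Zn²⁺/Zn at the anode, E°cell = −0.40 − (−0.75) = +0.35 V (n = 2).
Rearranging E = E° − (0.0592/n)·log Q gives log Q = 2(+0.35 − (+0.177))/0.0592 = 5.845.
The balanced reaction is 2 Cr3+(aq) + Zn(s) → 2 Cr2+(aq) + Zn2+(aq), so Q = ([Cr2+(aq)]^2·[Zn2+(aq)]) / [Cr3+(aq)]^2.
Isolating [Zn2+(aq)] in Q = 10^{5.845} yields log [Zn2+(aq)] = −0.436, i.e. 0.37 M.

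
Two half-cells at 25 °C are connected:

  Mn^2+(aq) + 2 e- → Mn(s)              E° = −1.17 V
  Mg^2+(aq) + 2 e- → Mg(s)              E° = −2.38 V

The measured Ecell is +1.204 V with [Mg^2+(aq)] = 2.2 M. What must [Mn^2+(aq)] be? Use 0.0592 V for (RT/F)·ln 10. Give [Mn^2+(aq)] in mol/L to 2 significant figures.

1.4 M

With Mn²⁺/Mn at the cathode and Mg²⁺/Mg at the anode, E°cell = −1.17 − (−2.38) = +1.21 V (n = 2).
From the Nernst equation, log Q = n(E° − E)/0.0592 = 2·(+1.21 − (+1.204))/0.0592 = 0.203.
Balancing electrons gives Mn^2+(aq) + Mg(s) → Mn(s) + Mg^2+(aq); thus Q = [Mg^2+(aq)] / [Mn^2+(aq)].
Solving for the unknown gives log [Mn^2+(aq)] = 0.139, so [Mn^2+(aq)] ≈ 1.4 M.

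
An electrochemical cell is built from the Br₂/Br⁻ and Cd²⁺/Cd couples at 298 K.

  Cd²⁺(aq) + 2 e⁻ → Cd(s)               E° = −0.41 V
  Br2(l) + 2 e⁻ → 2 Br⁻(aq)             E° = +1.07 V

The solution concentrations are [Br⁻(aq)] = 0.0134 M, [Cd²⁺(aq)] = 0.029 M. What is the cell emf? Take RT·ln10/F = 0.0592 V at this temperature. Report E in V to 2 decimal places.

Since E°(Br₂/Br⁻) > E°(Cd²⁺/Cd), Br₂/Br⁻ serves as the cathode.
E°cell = E°cat − E°an = +1.07 − (−0.41) = +1.48 V; n = 2.
Balancing gives Br2(l) + Cd(s) → 2 Br⁻(aq) + Cd²⁺(aq); hence Q = [Br⁻(aq)]^2·[Cd²⁺(aq)] = 5.21×10^−6 (log Q = −5.283).
Applying E = E° − (RT ln10/nF)·log Q gives +1.48 − (0.0592/2)(−5.283) = +1.64 V.

+1.64 V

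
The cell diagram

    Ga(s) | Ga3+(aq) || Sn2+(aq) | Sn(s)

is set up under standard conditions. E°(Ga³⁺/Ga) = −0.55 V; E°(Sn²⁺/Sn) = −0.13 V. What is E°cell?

+0.42 V

By convention the left-hand electrode in cell notation is the anode (oxidation) and the right-hand electrode is the cathode (reduction).
E°cell = E°(right) − E°(left) = −0.13 − (−0.55) = +0.42 V.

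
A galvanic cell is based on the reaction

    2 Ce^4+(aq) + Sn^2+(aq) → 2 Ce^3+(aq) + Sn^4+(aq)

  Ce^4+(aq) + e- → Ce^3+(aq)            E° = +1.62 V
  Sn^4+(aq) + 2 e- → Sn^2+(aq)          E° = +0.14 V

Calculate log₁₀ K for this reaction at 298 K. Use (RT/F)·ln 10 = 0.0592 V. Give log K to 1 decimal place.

log K = 50.0

The Ce⁴⁺/Ce³⁺ couple is reduced (cathode); E°cell = +1.62 − (+0.14) = +1.48 V with n = 2.
At equilibrium E = 0, so log K = nE°cell / 0.0592 = (2)(+1.48) / 0.0592 = 50.0.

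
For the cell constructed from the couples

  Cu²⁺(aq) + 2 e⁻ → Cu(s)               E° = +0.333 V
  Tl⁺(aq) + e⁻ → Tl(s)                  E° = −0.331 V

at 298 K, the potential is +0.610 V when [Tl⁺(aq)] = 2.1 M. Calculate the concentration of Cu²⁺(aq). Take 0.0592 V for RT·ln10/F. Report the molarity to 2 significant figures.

With Cu²⁺/Cu at the cathode and Tl⁺/Tl at the anode, E°cell = +0.333 − (−0.331) = +0.664 V (n = 2).
From the Nernst equation, log Q = n(E° − E)/0.0592 = 2·(+0.664 − (+0.610))/0.0592 = 1.824.
The balanced reaction is Cu²⁺(aq) + 2 Tl(s) → Cu(s) + 2 Tl⁺(aq), so Q = [Tl⁺(aq)]^2 / [Cu²⁺(aq)].
Isolating [Cu²⁺(aq)] in Q = 10^{1.824} yields log [Cu²⁺(aq)] = −1.180, i.e. 0.066 M.

0.066 M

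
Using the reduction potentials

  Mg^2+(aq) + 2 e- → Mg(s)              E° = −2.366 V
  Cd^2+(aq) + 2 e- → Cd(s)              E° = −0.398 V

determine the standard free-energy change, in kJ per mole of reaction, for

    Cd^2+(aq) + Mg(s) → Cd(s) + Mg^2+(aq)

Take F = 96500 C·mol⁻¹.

−380 kJ/mol

In the reaction as written Cd^2+(aq) is reduced, so the Cd²⁺/Cd couple is the cathode and Mg²⁺/Mg is the anode.
E°cell = −0.398 − (−2.366) = +1.968 V; balancing electrons gives n = 2.
ΔG° = −nFE°cell = −(2)(96500)(+1.968) J/mol = −380 kJ/mol.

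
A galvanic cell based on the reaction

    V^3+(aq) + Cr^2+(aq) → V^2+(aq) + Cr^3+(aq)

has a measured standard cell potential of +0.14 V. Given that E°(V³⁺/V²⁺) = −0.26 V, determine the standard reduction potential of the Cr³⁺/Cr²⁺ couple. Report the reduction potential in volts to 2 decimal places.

−0.40 V

In the reaction as written the V³⁺/V²⁺ couple is reduced (cathode) and Cr³⁺/Cr²⁺ is oxidized (anode), so E°cell = E°(V³⁺/V²⁺) − E°(Cr³⁺/Cr²⁺).
E°(Cr³⁺/Cr²⁺) = E°(cathode) − E°cell = −0.26 − (+0.14) = −0.40 V.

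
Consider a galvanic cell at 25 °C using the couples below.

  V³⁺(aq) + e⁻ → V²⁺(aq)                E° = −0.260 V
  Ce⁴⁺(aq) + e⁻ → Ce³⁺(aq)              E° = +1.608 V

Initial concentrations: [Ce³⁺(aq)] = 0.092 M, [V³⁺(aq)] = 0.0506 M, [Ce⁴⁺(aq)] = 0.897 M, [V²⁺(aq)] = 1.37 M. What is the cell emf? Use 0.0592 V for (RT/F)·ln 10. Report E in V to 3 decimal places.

+2.011 V

Since E°(Ce⁴⁺/Ce³⁺) > E°(V³⁺/V²⁺), Ce⁴⁺/Ce³⁺ serves as the cathode.
E°cell = E°cat − E°an = +1.608 − (−0.260) = +1.868 V; n = 1.
Balancing gives Ce⁴⁺(aq) + V²⁺(aq) → Ce³⁺(aq) + V³⁺(aq); hence Q = ([Ce³⁺(aq)]·[V³⁺(aq)]) / ([Ce⁴⁺(aq)]·[V²⁺(aq)]) = 0.00379 (log Q = −2.422).
By the Nernst equation, E = +1.868 − (0.0592/1)·(−2.422) = +2.011 V.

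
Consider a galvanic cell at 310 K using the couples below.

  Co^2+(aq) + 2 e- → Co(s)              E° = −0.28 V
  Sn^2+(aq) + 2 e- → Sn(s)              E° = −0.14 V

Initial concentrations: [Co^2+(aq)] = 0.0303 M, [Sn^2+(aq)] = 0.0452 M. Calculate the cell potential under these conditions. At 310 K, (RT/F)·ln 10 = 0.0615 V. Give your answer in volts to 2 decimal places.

Sn²⁺/Sn is reduced (cathode, E° = −0.14 V) and Co²⁺/Co is oxidized (anode).
E°cell = E°cat − E°an = −0.14 − (−0.28) = +0.14 V; n = 2.
For the overall reaction Sn^2+(aq) + Co(s) → Sn(s) + Co^2+(aq), Q = [Co^2+(aq)] / [Sn^2+(aq)] = 0.67, giving log Q = −0.174.
E = E° − (0.0615/n)·log Q = +0.14 − (0.0615/2)(−0.174) = +0.15 V.

+0.15 V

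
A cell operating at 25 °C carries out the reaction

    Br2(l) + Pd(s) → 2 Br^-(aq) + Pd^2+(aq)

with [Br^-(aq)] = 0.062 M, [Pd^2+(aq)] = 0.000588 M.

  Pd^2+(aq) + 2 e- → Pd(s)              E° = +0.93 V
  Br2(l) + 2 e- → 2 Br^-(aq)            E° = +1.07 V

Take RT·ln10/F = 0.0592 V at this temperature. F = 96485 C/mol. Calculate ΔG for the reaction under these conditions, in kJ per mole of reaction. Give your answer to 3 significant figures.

E°cell = +1.07 − (+0.93) = +0.14 V; the balanced reaction transfers n = 2 electrons.
The reaction quotient is [Br^-(aq)]^2·[Pd^2+(aq)] = 2.26×10^−6; by Nernst, E = +0.14 − (0.0592/2)(−5.646) = +0.3071 V.
ΔG = −nFE = −(2)(96485)(+0.3071) J/mol = −59.3 kJ/mol.

−59.3 kJ/mol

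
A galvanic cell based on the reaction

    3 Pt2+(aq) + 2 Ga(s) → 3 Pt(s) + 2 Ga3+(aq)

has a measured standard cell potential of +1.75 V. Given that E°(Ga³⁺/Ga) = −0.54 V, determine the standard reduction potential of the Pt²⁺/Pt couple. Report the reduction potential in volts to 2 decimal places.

+1.21 V

In the reaction as written the Pt²⁺/Pt couple is reduced (cathode) and Ga³⁺/Ga is oxidized (anode), so E°cell = E°(Pt²⁺/Pt) − E°(Ga³⁺/Ga).
E°(Pt²⁺/Pt) = E°cell + E°(anode) = +1.75 + (−0.54) = +1.21 V.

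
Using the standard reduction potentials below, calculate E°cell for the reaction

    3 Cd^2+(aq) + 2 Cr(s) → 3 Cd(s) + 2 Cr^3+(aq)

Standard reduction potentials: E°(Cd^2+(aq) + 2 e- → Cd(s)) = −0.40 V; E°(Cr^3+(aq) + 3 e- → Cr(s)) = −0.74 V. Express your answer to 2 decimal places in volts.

Cd^2+(aq) gains electrons, so the Cd²⁺/Cd couple is the cathode; the Cr³⁺/Cr couple is the anode.
E°cell = E°(cathode) − E°(anode) = −0.40 − (−0.74) = +0.34 V.
The positive value indicates the reaction is spontaneous as written.

+0.34 V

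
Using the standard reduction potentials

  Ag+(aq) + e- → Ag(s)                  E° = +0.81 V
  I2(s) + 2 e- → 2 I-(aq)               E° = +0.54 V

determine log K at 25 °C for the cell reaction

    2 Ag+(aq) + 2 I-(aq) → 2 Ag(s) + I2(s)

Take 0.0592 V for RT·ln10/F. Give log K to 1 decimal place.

log K = 9.1

The Ag⁺/Ag couple is reduced (cathode); E°cell = +0.81 − (+0.54) = +0.27 V with n = 2.
At equilibrium E = 0, so log K = nE°cell / 0.0592 = (2)(+0.27) / 0.0592 = 9.1.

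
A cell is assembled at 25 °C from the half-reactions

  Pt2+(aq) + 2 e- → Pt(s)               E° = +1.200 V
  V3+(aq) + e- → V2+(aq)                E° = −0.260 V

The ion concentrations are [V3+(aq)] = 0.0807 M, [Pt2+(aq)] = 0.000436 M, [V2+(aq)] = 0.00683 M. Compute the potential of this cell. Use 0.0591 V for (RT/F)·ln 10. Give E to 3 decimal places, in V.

+1.297 V

Pt²⁺/Pt is reduced (cathode, E° = +1.200 V) and V³⁺/V²⁺ is oxidized (anode).
E°cell = +1.200 − (−0.260) = +1.460 V, with n = 2 electrons transferred.
The balanced reaction is Pt2+(aq) + 2 V2+(aq) → Pt(s) + 2 V3+(aq), so Q = [V3+(aq)]^2 / ([Pt2+(aq)]·[V2+(aq)]^2) = 3.2×10^5 and log Q = 5.505.
E = E° − (0.0591/n)·log Q = +1.460 − (0.0591/2)(5.505) = +1.297 V.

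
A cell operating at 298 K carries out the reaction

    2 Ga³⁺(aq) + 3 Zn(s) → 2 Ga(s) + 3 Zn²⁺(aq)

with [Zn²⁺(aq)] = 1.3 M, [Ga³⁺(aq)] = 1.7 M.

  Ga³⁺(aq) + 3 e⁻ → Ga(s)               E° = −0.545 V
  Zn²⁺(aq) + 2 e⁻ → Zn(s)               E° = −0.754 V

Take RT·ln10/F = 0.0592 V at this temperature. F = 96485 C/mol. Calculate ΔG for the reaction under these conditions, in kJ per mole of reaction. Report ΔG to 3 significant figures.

E°cell = −0.545 − (−0.754) = +0.209 V; the balanced reaction transfers n = 6 electrons.
The reaction quotient is [Zn²⁺(aq)]^3 / [Ga³⁺(aq)]^2 = 0.76; by Nernst, E = +0.209 − (0.0592/6)(−0.119) = +0.2102 V.
Then ΔG = −nFE = −6 × 96485 × +0.2102 J/mol = −122 kJ/mol.

−122 kJ/mol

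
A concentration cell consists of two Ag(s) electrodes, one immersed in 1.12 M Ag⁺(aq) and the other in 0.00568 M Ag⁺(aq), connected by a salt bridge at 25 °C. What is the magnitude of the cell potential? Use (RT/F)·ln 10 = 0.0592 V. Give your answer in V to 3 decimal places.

0.136 V

For a concentration cell E°cell = 0, since both electrodes use the same couple.
The compartment with the higher Ag⁺(aq) concentration (1.12 M) acts as the cathode; ions are reduced there and produced at the dilute (0.00568 M) anode.
With n = 1, Ecell = −(0.0592/1)·log([dilute]/[conc]) = −(0.0592/1)·log(0.00568/1.12) = +0.136 V.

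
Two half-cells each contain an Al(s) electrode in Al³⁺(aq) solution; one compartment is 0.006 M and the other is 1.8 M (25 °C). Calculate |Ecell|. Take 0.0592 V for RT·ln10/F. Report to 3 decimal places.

For a concentration cell E°cell = 0, since both electrodes use the same couple.
The compartment with the higher Al³⁺(aq) concentration (1.8 M) acts as the cathode; ions are reduced there and produced at the dilute (0.006 M) anode.
With n = 3, Ecell = −(0.0592/3)·log([dilute]/[conc]) = −(0.0592/3)·log(0.006/1.8) = +0.049 V.

0.049 V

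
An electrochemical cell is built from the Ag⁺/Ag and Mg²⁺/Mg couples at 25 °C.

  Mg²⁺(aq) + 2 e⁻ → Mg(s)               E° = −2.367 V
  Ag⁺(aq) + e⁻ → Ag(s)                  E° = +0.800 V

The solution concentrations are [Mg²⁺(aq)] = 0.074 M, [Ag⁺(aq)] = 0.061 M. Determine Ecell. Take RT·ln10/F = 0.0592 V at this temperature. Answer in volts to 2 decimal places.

Ag⁺/Ag is reduced (cathode, E° = +0.800 V) and Mg²⁺/Mg is oxidized (anode).
E°cell = +0.800 − (−2.367) = +3.167 V, with n = 2 electrons transferred.
Balancing gives 2 Ag⁺(aq) + Mg(s) → 2 Ag(s) + Mg²⁺(aq); hence Q = [Mg²⁺(aq)] / [Ag⁺(aq)]^2 = 19.9 (log Q = 1.299).
Applying E = E° − (RT ln10/nF)·log Q gives +3.167 − (0.0592/2)(1.299) = +3.13 V.

+3.13 V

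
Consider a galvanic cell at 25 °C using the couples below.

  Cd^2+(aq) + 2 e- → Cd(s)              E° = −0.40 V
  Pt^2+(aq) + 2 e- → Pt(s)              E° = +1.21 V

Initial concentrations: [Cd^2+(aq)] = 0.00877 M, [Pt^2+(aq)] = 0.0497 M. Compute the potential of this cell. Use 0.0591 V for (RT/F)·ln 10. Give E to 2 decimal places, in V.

+1.63 V

Pt²⁺/Pt is reduced (cathode, E° = +1.21 V) and Cd²⁺/Cd is oxidized (anode).
E°cell = E°cat − E°an = +1.21 − (−0.40) = +1.61 V; n = 2.
The balanced reaction is Pt^2+(aq) + Cd(s) → Pt(s) + Cd^2+(aq), so Q = [Cd^2+(aq)] / [Pt^2+(aq)] = 0.176 and log Q = −0.753.
E = E° − (0.0591/n)·log Q = +1.61 − (0.0591/2)(−0.753) = +1.63 V.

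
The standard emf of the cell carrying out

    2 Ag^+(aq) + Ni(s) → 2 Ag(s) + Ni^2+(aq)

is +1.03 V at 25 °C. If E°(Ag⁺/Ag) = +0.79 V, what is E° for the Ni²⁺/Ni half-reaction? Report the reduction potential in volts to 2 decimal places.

In the reaction as written the Ag⁺/Ag couple is reduced (cathode) and Ni²⁺/Ni is oxidized (anode), so E°cell = E°(Ag⁺/Ag) − E°(Ni²⁺/Ni).
E°(Ni²⁺/Ni) = E°(cathode) − E°cell = +0.79 − (+1.03) = −0.24 V.

−0.24 V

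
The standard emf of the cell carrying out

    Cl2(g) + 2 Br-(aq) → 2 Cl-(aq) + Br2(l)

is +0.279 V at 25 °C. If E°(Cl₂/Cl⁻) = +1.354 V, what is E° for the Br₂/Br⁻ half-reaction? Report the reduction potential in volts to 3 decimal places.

+1.075 V

In the reaction as written the Cl₂/Cl⁻ couple is reduced (cathode) and Br₂/Br⁻ is oxidized (anode), so E°cell = E°(Cl₂/Cl⁻) − E°(Br₂/Br⁻).
E°(Br₂/Br⁻) = E°(cathode) − E°cell = +1.354 − (+0.279) = +1.075 V.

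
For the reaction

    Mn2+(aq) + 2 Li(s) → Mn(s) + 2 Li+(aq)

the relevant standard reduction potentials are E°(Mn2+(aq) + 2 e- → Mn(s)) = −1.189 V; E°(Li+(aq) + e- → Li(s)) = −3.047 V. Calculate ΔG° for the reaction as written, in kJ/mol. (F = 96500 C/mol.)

In the reaction as written Mn2+(aq) is reduced, so the Mn²⁺/Mn couple is the cathode and Li⁺/Li is the anode.
E°cell = −1.189 − (−3.047) = +1.858 V; balancing electrons gives n = 2.
ΔG° = −nFE°cell = −(2)(96500)(+1.858) J/mol = −359 kJ/mol.

−359 kJ/mol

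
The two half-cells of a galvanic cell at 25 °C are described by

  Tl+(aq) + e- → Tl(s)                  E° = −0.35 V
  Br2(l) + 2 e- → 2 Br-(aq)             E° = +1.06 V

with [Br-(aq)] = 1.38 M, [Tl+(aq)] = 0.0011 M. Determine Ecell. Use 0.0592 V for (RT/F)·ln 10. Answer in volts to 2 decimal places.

+1.58 V

Since E°(Br₂/Br⁻) > E°(Tl⁺/Tl), Br₂/Br⁻ serves as the cathode.
The standard potential is +1.06 − (−0.35) = +1.41 V and the balanced reaction transfers n = 2 electrons.
The balanced reaction is Br2(l) + 2 Tl(s) → 2 Br-(aq) + 2 Tl+(aq), so Q = [Br-(aq)]^2·[Tl+(aq)]^2 = 2.3×10^−6 and log Q = −5.637.
E = E° − (0.0592/n)·log Q = +1.41 − (0.0592/2)(−5.637) = +1.58 V.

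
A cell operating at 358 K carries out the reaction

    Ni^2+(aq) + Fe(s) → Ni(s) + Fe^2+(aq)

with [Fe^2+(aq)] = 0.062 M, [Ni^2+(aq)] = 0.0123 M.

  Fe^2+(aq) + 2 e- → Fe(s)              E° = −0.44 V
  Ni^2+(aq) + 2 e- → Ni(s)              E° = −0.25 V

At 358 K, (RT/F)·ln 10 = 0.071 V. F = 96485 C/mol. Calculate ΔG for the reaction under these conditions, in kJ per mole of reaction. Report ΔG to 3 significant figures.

The standard cell potential is −0.25 − (−0.44) = +0.19 V, with n = 2 electrons in the balanced equation.
The reaction quotient is [Fe^2+(aq)] / [Ni^2+(aq)] = 5.04; by Nernst, E = +0.19 − (0.071/2)(0.702) = +0.1651 V.
Then ΔG = −nFE = −2 × 96485 × +0.1651 J/mol = −31.9 kJ/mol.

−31.9 kJ/mol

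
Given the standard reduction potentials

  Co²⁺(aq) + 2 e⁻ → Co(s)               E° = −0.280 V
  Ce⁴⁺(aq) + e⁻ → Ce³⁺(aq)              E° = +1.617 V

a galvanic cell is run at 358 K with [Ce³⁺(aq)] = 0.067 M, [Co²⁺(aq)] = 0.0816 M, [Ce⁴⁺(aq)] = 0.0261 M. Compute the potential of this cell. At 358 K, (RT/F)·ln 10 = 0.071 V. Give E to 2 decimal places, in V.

+1.91 V

Since E°(Ce⁴⁺/Ce³⁺) > E°(Co²⁺/Co), Ce⁴⁺/Ce³⁺ serves as the cathode.
E°cell = +1.617 − (−0.280) = +1.897 V, with n = 2 electrons transferred.
Balancing gives 2 Ce⁴⁺(aq) + Co(s) → 2 Ce³⁺(aq) + Co²⁺(aq); hence Q = ([Ce³⁺(aq)]^2·[Co²⁺(aq)]) / [Ce⁴⁺(aq)]^2 = 0.538 (log Q = −0.269).
By the Nernst equation, E = +1.897 − (0.071/2)·(−0.269) = +1.91 V.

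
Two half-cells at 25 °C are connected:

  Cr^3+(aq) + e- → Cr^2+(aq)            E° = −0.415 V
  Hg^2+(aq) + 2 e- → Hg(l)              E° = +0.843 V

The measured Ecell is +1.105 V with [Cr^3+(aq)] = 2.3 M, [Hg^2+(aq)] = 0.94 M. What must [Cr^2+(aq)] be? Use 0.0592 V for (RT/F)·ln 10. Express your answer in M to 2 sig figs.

Hg²⁺/Hg is the cathode (higher E°); E°cell = +0.843 − (−0.415) = +1.258 V with n = 2.
Since E = E° − (0.0592/n)·log Q, log Q = n(E° − E)/0.0592 = 5.169.
The balanced reaction is Hg^2+(aq) + 2 Cr^2+(aq) → Hg(l) + 2 Cr^3+(aq), so Q = [Cr^3+(aq)]^2 / ([Hg^2+(aq)]·[Cr^2+(aq)]^2).
Isolating [Cr^2+(aq)] in Q = 10^{5.169} yields log [Cr^2+(aq)] = −2.209, i.e. 0.0062 M.

0.0062 M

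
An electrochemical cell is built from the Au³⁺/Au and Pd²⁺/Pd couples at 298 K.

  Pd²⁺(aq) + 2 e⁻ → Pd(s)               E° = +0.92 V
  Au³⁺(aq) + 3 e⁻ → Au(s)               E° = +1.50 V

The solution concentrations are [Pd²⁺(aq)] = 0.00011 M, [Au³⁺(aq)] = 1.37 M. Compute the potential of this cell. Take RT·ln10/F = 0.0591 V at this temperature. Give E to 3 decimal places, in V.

Au³⁺/Au is reduced (cathode, E° = +1.50 V) and Pd²⁺/Pd is oxidized (anode).
The standard potential is +1.50 − (+0.92) = +0.58 V and the balanced reaction transfers n = 6 electrons.
The balanced reaction is 2 Au³⁺(aq) + 3 Pd(s) → 2 Au(s) + 3 Pd²⁺(aq), so Q = [Pd²⁺(aq)]^3 / [Au³⁺(aq)]^2 = 7.09×10^−13 and log Q = −12.149.
Applying E = E° − (RT ln10/nF)·log Q gives +0.58 − (0.0591/6)(−12.149) = +0.700 V.

+0.700 V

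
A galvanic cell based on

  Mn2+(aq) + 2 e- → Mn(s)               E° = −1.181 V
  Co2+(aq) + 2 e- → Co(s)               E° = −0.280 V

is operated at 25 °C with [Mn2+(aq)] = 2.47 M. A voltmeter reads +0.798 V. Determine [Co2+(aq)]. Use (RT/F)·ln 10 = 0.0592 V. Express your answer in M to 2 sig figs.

0.00082 M

With Co²⁺/Co at the cathode and Mn²⁺/Mn at the anode, E°cell = −0.280 − (−1.181) = +0.901 V (n = 2).
Since E = E° − (0.0592/n)·log Q, log Q = n(E° − E)/0.0592 = 3.480.
The balanced reaction is Co2+(aq) + Mn(s) → Co(s) + Mn2+(aq), so Q = [Mn2+(aq)] / [Co2+(aq)].
Solving for the unknown gives log [Co2+(aq)] = −3.087, so [Co2+(aq)] ≈ 0.00082 M.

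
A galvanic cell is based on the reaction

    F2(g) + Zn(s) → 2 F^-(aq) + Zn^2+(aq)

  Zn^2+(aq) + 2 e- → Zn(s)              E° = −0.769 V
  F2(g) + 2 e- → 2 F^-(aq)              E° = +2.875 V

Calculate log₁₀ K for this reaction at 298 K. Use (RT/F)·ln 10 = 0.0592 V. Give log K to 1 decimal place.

log K = 123.1

The F₂/F⁻ couple is reduced (cathode); E°cell = +2.875 − (−0.769) = +3.644 V with n = 2.
At equilibrium E = 0, so log K = nE°cell / 0.0592 = (2)(+3.644) / 0.0592 = 123.1.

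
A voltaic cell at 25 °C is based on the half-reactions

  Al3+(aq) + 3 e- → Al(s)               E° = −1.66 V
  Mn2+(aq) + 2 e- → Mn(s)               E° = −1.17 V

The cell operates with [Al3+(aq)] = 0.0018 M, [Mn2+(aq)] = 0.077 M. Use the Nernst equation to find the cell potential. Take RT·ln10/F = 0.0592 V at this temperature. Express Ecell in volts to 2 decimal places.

+0.51 V

Mn²⁺/Mn is reduced (cathode, E° = −1.17 V) and Al³⁺/Al is oxidized (anode).
E°cell = −1.17 − (−1.66) = +0.49 V, with n = 6 electrons transferred.
For the overall reaction 3 Mn2+(aq) + 2 Al(s) → 3 Mn(s) + 2 Al3+(aq), Q = [Al3+(aq)]^2 / [Mn2+(aq)]^3 = 0.0071, giving log Q = −2.149.
E = E° − (0.0592/n)·log Q = +0.49 − (0.0592/6)(−2.149) = +0.51 V.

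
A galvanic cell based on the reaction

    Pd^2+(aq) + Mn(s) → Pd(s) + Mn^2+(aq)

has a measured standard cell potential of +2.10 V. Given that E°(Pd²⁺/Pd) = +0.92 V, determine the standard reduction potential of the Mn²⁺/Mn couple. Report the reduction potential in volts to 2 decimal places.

−1.18 V

In the reaction as written the Pd²⁺/Pd couple is reduced (cathode) and Mn²⁺/Mn is oxidized (anode), so E°cell = E°(Pd²⁺/Pd) − E°(Mn²⁺/Mn).
E°(Mn²⁺/Mn) = E°(cathode) − E°cell = +0.92 − (+2.10) = −1.18 V.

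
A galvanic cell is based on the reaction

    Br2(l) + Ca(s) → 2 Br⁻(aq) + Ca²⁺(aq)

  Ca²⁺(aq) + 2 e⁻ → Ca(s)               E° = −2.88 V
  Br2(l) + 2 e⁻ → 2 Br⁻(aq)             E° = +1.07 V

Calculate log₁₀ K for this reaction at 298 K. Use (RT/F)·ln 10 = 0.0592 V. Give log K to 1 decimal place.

log K = 133.4

The Br₂/Br⁻ couple is reduced (cathode); E°cell = +1.07 − (−2.88) = +3.95 V with n = 2.
At equilibrium E = 0, so log K = nE°cell / 0.0592 = (2)(+3.95) / 0.0592 = 133.4.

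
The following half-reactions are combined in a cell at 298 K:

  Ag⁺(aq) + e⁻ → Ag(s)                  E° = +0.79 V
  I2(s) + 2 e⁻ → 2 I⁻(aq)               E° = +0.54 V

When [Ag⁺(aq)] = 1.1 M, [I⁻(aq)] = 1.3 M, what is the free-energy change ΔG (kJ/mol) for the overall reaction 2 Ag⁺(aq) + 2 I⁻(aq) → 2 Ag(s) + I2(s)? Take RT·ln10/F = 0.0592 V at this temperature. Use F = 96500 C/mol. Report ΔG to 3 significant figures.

−50.0 kJ/mol

With Ag⁺/Ag reduced at the cathode, E°cell = +0.79 − (+0.54) = +0.25 V and n = 2.
The reaction quotient is 1 / ([Ag⁺(aq)]^2·[I⁻(aq)]^2) = 0.489; by Nernst, E = +0.25 − (0.0592/2)(−0.311) = +0.2592 V.
ΔG = −nFE = −(2)(96500)(+0.2592) J/mol = −50.0 kJ/mol.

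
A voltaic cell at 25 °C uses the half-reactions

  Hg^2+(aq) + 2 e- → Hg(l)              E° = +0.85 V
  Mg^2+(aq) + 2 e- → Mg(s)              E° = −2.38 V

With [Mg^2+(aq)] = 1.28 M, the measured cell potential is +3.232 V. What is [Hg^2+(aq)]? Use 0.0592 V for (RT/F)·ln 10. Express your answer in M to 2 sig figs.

1.5 M

Hg²⁺/Hg is the cathode (higher E°); E°cell = +0.85 − (−2.38) = +3.23 V with n = 2.
From the Nernst equation, log Q = n(E° − E)/0.0592 = 2·(+3.23 − (+3.232))/0.0592 = −0.068.
For Hg^2+(aq) + Mg(s) → Hg(l) + Mg^2+(aq), the reaction quotient is Q = [Mg^2+(aq)] / [Hg^2+(aq)].
Isolating [Hg^2+(aq)] in Q = 10^{−0.068} yields log [Hg^2+(aq)] = 0.175, i.e. 1.5 M.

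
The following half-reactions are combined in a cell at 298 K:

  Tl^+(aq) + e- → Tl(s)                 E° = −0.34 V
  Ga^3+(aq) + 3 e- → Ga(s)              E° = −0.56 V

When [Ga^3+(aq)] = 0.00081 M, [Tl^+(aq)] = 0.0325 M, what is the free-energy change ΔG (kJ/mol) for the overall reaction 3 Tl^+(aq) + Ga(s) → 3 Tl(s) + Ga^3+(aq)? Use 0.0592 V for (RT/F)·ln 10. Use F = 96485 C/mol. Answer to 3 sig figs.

The standard cell potential is −0.34 − (−0.56) = +0.22 V, with n = 3 electrons in the balanced equation.
The reaction quotient is [Ga^3+(aq)] / [Tl^+(aq)]^3 = 23.6; by Nernst, E = +0.22 − (0.0592/3)(1.373) = +0.1929 V.
Then ΔG = −nFE = −3 × 96485 × +0.1929 J/mol = −55.8 kJ/mol.

−55.8 kJ/mol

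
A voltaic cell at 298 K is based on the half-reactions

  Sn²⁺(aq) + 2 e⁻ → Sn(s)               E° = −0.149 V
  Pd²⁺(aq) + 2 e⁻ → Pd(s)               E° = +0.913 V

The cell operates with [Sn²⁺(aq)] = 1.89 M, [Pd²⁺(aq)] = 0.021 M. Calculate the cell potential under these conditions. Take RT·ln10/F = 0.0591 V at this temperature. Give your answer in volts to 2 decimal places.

The Pd²⁺/Pd couple has the more positive E°, so it is the cathode; Sn²⁺/Sn is the anode.
E°cell = +0.913 − (−0.149) = +1.062 V, with n = 2 electrons transferred.
Balancing gives Pd²⁺(aq) + Sn(s) → Pd(s) + Sn²⁺(aq); hence Q = [Sn²⁺(aq)] / [Pd²⁺(aq)] = 90 (log Q = 1.954).
By the Nernst equation, E = +1.062 − (0.0591/2)·(1.954) = +1.00 V.

+1.00 V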